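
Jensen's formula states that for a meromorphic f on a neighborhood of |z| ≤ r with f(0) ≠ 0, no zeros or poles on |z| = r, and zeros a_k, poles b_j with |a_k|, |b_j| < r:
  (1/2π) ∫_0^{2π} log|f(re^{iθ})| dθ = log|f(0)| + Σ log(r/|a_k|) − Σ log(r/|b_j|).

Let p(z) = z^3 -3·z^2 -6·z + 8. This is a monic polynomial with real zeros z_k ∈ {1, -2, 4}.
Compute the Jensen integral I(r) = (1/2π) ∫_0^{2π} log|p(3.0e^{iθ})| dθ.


Zeros: -2, 1, 4; r = 3.0.
Inside |z| < r: -2, 1. Outside (|z| ≥ r): 4.
p(0) = 8, so log|p(0)| = log(8) = 2.0794.
Apply Jensen: I(r) = log|p(0)| + Σ_k log(r/|z_k|), summed over zeros inside |z| < r.
  log(r/|z_k|) for z_k = 1: log(3.0/1) = 1.0986
  log(r/|z_k|) for z_k = -2: log(3.0/2) = 0.4055
  Outside zeros (4) contribute nothing to the Jensen sum.
Sum over inside zeros: 1.5041.
I(r) = log|p(0)| + (inside sum) = 2.0794 + 1.5041 = 3.5835.
Note: since some zeros are outside |z| ≤ r, the simplified n·log(r) form does NOT apply — only the inside zeros contribute.

I(r) ≈ 3.5835.


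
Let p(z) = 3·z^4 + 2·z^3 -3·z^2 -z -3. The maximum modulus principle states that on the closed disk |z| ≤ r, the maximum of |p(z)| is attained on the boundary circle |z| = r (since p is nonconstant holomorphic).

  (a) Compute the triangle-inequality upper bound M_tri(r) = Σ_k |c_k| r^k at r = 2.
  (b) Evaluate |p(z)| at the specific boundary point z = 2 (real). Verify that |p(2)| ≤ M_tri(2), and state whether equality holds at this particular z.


Coefficients: c_0 = -3, c_1 = -1, c_2 = -3, c_3 = 2, c_4 = 3. Radius r = 2.
Part (a). Triangle bound: M_tri(r) = Σ_k |c_k| r^k
  = |-3|·2^0 + |-1|·2^1 + |-3|·2^2 + |2|·2^3 + |3|·2^4
  = 3 + 2 + 12 + 16 + 48 = 81.
This bounds M(r) := max_{|z|=r} |p(z)| from above; equality holds iff all terms c_k z^k can be made to align in phase at a single z on |z|=r.
Part (b). At z = 2 (real, on the circle |z| = r):
  p(2) = (-3)·2^0 + (-1)·2^1 + (-3)·2^2 + (2)·2^3 + (3)·2^4 = 47.
  |p(2)| = 47.
Check: |p(2)| = 47 ≤ 81 = M_tri(2). ✓ Equality does not hold at z = 2 (the coefficients have mixed signs, so the terms do not all align in phase there).

M_tri(2) = 81; |p(2)| = 47; equality at z=2: no.


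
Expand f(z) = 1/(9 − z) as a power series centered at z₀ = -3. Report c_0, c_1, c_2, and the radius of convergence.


Let w = z − z₀, so z = z₀ + w.
Then 9 − z = 9 − (z₀ + w) = (9 − z₀) − w = 12 − w.
f(z) = 1/(12 − w) = (1/(12)) · 1/(1 − w/(12)) = Σ_{n≥0} w^n / (12)^(n+1).
So c_n = 1/(12)^(n+1):
  c_0 = 1/(12)^1 = 1/12.
  c_1 = 1/(12)^2 = 1/144.
  c_2 = 1/(12)^3 = 1/1728.
The series is valid for |w/d| < 1, i.e. |z − z₀| < |d|.
Radius of convergence: R = |9 − z₀| = |12| = 12 (distance from z₀ to the singularity z = 9).

c_0 = 1/12, c_1 = 1/144, c_2 = 1/1728; R = 12.


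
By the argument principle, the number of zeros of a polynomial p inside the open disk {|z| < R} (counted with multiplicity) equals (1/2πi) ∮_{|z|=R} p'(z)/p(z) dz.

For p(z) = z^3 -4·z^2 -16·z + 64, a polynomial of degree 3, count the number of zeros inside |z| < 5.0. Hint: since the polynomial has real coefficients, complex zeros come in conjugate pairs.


The zeros of p are: -4, 4, 4.
Their magnitudes are: 4, 4, 4.
Zeros with |z| < R = 5.0: -4, 4, 4.
Count = 3.
By the argument principle, (1/2πi) ∮_{|z|=R} p'(z)/p(z) dz equals exactly this count.

Number of zeros inside |z| < 5.0: 3.


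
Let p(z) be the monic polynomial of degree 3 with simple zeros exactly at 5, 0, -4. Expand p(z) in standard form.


The polynomial is p(z) = ∏_{α ∈ S} (z − α), where S = {5, 0, -4}.
Expanding the product yields: p(z) = z^3 -z^2 -20·z.
The resulting polynomial has degree 3 and real coefficients as required.

p(z) = z^3 -z^2 -20·z.


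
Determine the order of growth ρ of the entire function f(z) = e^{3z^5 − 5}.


|e^{3z^5 − 5}| = e^{Re(3·z^5) + -5} ≤ e^{3|z|^5 + -5} = e^{3r^5 + -5} on |z| = r, so ρ ≤ 5. Choosing z on |z|=r so that 3·z^5 is real positive (always possible by picking arg z appropriately) gives |f(z)| = e^{3r^5 + -5}, matching the bound. The additive constant -5 does not affect log log M(r) ~ 5·log r. Hence ρ = 5.
Therefore ρ = 5.

Order ρ = 5.


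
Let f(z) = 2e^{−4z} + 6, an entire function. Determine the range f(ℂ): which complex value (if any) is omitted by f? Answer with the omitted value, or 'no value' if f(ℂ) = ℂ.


Little Picard bounds the complement of f(ℂ) to at most one point.
e^{−4z} is never zero on ℂ, so 2·e^{−4z} takes every value in ℂ ∖ {0}. Adding 6 shifts the range to ℂ ∖ {6}. Thus f omits exactly the value 6.

Omitted value: 6.


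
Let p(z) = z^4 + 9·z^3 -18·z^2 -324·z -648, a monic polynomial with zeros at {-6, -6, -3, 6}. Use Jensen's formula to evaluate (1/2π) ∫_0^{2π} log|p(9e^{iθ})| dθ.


Zeros: -6, -6, -3, 6; r = 9.
Inside |z| < r: -6, -6, -3, 6. Outside (|z| ≥ r): ∅.
p(0) = -648, so log|p(0)| = log(648) = 6.4739.
Apply Jensen: I(r) = log|p(0)| + Σ_k log(r/|z_k|), summed over zeros inside |z| < r.
  log(r/|z_k|) for z_k = -6: log(9/6) = 0.4055
  log(r/|z_k|) for z_k = -6: log(9/6) = 0.4055
  log(r/|z_k|) for z_k = -3: log(9/3) = 1.0986
  log(r/|z_k|) for z_k = 6: log(9/6) = 0.4055
Sum over inside zeros: 2.3150.
I(r) = log|p(0)| + (inside sum) = 6.4739 + 2.3150 = 8.7889.
Closed form (all zeros inside, monic): I(r) = n·log(r) = 4·log(9) = 8.7889. ✓

I(r) ≈ 8.7889.


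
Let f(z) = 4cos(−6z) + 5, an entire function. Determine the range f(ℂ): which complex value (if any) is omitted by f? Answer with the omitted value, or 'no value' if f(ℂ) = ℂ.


Little Picard bounds the complement of f(ℂ) to at most one point.
cos is entire and surjective onto ℂ: for every w ∈ ℂ, cos(ζ) = w has a solution ζ ∈ ℂ (e.g., via the complex inverse arccos). With ζ = −6z this gives z = ζ/(-6). Then 4·cos(−6z) takes every value in 4·ℂ = ℂ, and adding 5 is a bijection of ℂ. So f is surjective and omits no value. (Note: only on the real line is cos bounded by [−1, 1].)

Omitted value: no value.


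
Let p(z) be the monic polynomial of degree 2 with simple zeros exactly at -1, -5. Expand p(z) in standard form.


The polynomial is p(z) = ∏_{α ∈ S} (z − α), where S = {-1, -5}.
Expanding the product yields: p(z) = z^2 + 6·z + 5.
The resulting polynomial has degree 2 and real coefficients as required.

p(z) = z^2 + 6·z + 5.


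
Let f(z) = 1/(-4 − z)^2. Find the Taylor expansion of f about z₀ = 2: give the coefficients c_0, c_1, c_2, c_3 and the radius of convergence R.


Let w = z − z₀, so z = z₀ + w.
Then -4 − z = -4 − (z₀ + w) = (-4 − z₀) − w = -6 − w.
f(z) = 1/(-6 − w)^2 = (1/(-6)^2) · (1 − w/(-6))^{−2}.
By the binomial series (1−u)^{−2} = Σ_{n≥0} C(n+1, 1) u^n for |u|<1, with u = w/(-6):
  c_n = C(n+1, 1) / (-6)^(n+2).
  c_0 = 1/(-6)^2 = 1/36.
  c_1 = 2/(-6)^3 = -1/108.
  c_2 = 3/(-6)^4 = 1/432.
  c_3 = 4/(-6)^5 = -1/1944.
The series is valid for |w/d| < 1, i.e. |z − z₀| < |d|.
Radius of convergence: R = |-4 − z₀| = |-6| = 6 (distance from z₀ to the singularity z = -4).

c_0 = 1/36, c_1 = -1/108, c_2 = 1/432, c_3 = -1/1944; R = 6.


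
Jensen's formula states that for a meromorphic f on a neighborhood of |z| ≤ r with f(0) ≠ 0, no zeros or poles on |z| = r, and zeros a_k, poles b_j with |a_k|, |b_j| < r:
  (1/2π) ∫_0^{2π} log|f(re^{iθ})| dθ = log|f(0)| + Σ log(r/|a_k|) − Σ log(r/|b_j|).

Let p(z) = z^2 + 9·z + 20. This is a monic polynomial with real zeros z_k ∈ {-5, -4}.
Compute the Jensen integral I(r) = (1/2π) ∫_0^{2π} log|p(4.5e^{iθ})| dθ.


Zeros: -5, -4; r = 4.5.
Inside |z| < r: -4. Outside (|z| ≥ r): -5.
p(0) = 20, so log|p(0)| = log(20) = 2.9957.
Apply Jensen: I(r) = log|p(0)| + Σ_k log(r/|z_k|), summed over zeros inside |z| < r.
  log(r/|z_k|) for z_k = -4: log(4.5/4) = 0.1178
  Outside zeros (-5) contribute nothing to the Jensen sum.
Sum over inside zeros: 0.1178.
I(r) = log|p(0)| + (inside sum) = 2.9957 + 0.1178 = 3.1135.
Note: since some zeros are outside |z| ≤ r, the simplified n·log(r) form does NOT apply — only the inside zeros contribute.

I(r) ≈ 3.1135.


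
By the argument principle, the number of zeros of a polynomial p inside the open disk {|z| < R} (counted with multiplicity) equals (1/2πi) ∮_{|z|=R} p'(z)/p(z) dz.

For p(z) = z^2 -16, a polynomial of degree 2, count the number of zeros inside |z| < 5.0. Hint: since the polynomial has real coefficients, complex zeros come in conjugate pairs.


The zeros of p are: -4, 4.
Their magnitudes are: 4, 4.
Zeros with |z| < R = 5.0: -4, 4.
Count = 2.
By the argument principle, (1/2πi) ∮_{|z|=R} p'(z)/p(z) dz equals exactly this count.

Number of zeros inside |z| < 5.0: 2.


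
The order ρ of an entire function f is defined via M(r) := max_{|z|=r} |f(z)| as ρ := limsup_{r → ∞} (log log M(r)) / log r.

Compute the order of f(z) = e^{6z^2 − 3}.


|e^{6z^2 − 3}| = e^{Re(6·z^2) + -3} ≤ e^{6|z|^2 + -3} = e^{6r^2 + -3} on |z| = r, so ρ ≤ 2. Choosing z on |z|=r so that 6·z^2 is real positive (always possible by picking arg z appropriately) gives |f(z)| = e^{6r^2 + -3}, matching the bound. The additive constant -3 does not affect log log M(r) ~ 2·log r. Hence ρ = 2.
Therefore ρ = 2.

Order ρ = 2.


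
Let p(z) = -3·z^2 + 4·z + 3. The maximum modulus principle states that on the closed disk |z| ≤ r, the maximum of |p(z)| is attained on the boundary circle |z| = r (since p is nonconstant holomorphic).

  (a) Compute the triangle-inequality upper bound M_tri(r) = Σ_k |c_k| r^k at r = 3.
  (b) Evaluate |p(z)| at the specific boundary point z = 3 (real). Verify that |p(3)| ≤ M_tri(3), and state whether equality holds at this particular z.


Coefficients: c_0 = 3, c_1 = 4, c_2 = -3. Radius r = 3.
Part (a). Triangle bound: M_tri(r) = Σ_k |c_k| r^k
  = |3|·3^0 + |4|·3^1 + |-3|·3^2
  = 3 + 12 + 27 = 42.
This bounds M(r) := max_{|z|=r} |p(z)| from above; equality holds iff all terms c_k z^k can be made to align in phase at a single z on |z|=r.
Part (b). At z = 3 (real, on the circle |z| = r):
  p(3) = (3)·3^0 + (4)·3^1 + (-3)·3^2 = -12.
  |p(3)| = 12.
Check: |p(3)| = 12 ≤ 42 = M_tri(3). ✓ Equality does not hold at z = 3 (the coefficients have mixed signs, so the terms do not all align in phase there).

M_tri(3) = 42; |p(3)| = 12; equality at z=3: no.


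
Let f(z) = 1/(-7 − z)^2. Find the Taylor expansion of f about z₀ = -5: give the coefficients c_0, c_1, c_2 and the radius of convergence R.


Let w = z − z₀, so z = z₀ + w.
Then -7 − z = -7 − (z₀ + w) = (-7 − z₀) − w = -2 − w.
f(z) = 1/(-2 − w)^2 = (1/(-2)^2) · (1 − w/(-2))^{−2}.
By the binomial series (1−u)^{−2} = Σ_{n≥0} C(n+1, 1) u^n for |u|<1, with u = w/(-2):
  c_n = C(n+1, 1) / (-2)^(n+2).
  c_0 = 1/(-2)^2 = 1/4.
  c_1 = 2/(-2)^3 = -1/4.
  c_2 = 3/(-2)^4 = 3/16.
The series is valid for |w/d| < 1, i.e. |z − z₀| < |d|.
Radius of convergence: R = |-7 − z₀| = |-2| = 2 (distance from z₀ to the singularity z = -7).

c_0 = 1/4, c_1 = -1/4, c_2 = 3/16; R = 2.


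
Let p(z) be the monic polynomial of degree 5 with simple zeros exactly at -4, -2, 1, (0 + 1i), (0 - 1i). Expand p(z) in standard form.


The polynomial is p(z) = ∏_{α ∈ S} (z − α), where S = {-4, -2, 1, (0 + 1i), (0 - 1i)}.
Expanding the product yields: p(z) = z^5 + 5·z^4 + 3·z^3 -3·z^2 + 2·z -8.
Note conjugate pairs combine to real quadratics: (z − (0+1i))(z − (0−1i)) = z² + 1.
The resulting polynomial has degree 5 and real coefficients as required.

p(z) = z^5 + 5·z^4 + 3·z^3 -3·z^2 + 2·z -8.


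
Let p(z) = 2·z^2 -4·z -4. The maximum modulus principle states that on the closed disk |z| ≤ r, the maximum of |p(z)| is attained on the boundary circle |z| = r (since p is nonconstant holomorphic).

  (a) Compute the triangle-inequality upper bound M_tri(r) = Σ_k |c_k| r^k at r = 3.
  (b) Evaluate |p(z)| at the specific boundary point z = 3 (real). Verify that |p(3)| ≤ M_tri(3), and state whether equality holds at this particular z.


Coefficients: c_0 = -4, c_1 = -4, c_2 = 2. Radius r = 3.
Part (a). Triangle bound: M_tri(r) = Σ_k |c_k| r^k
  = |-4|·3^0 + |-4|·3^1 + |2|·3^2
  = 4 + 12 + 18 = 34.
This bounds M(r) := max_{|z|=r} |p(z)| from above; equality holds iff all terms c_k z^k can be made to align in phase at a single z on |z|=r.
Part (b). At z = 3 (real, on the circle |z| = r):
  p(3) = (-4)·3^0 + (-4)·3^1 + (2)·3^2 = 2.
  |p(3)| = 2.
Check: |p(3)| = 2 ≤ 34 = M_tri(3). ✓ Equality does not hold at z = 3 (the coefficients have mixed signs, so the terms do not all align in phase there).

M_tri(3) = 34; |p(3)| = 2; equality at z=3: no.


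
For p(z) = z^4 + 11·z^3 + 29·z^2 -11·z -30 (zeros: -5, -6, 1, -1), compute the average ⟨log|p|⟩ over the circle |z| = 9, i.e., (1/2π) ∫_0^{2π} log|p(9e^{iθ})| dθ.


Zeros: -6, -5, -1, 1; r = 9.
Inside |z| < r: -6, -5, -1, 1. Outside (|z| ≥ r): ∅.
p(0) = -30, so log|p(0)| = log(30) = 3.4012.
Apply Jensen: I(r) = log|p(0)| + Σ_k log(r/|z_k|), summed over zeros inside |z| < r.
  log(r/|z_k|) for z_k = -5: log(9/5) = 0.5878
  log(r/|z_k|) for z_k = -6: log(9/6) = 0.4055
  log(r/|z_k|) for z_k = 1: log(9/1) = 2.1972
  log(r/|z_k|) for z_k = -1: log(9/1) = 2.1972
Sum over inside zeros: 5.3877.
I(r) = log|p(0)| + (inside sum) = 3.4012 + 5.3877 = 8.7889.
Closed form (all zeros inside, monic): I(r) = n·log(r) = 4·log(9) = 8.7889. ✓

I(r) ≈ 8.7889.


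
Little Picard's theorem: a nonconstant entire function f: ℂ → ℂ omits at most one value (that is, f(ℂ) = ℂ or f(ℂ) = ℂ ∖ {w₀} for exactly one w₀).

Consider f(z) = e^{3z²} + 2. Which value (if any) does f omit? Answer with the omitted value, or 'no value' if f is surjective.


Little Picard bounds the complement of f(ℂ) to at most one point.
The exponent g(z) = 3z² is a nonconstant polynomial, hence surjective onto ℂ. So e^{g(z)} takes every value in {e^w : w ∈ ℂ} = ℂ ∖ {0}. Adding 2 shifts the range to ℂ ∖ {2}. f omits exactly 2.

Omitted value: 2.


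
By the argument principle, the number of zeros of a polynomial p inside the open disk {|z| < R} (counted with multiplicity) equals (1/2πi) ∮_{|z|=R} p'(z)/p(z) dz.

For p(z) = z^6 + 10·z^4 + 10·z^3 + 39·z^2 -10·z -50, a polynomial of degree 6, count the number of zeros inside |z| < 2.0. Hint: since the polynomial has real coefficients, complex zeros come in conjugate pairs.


The zeros of p are: -1, (1 + 3i), (1 - 3i), 1, (-1 + 2i), (-1 - 2i).
Their magnitudes are: 1, 3.162, 3.162, 1, 2.236, 2.236.
Zeros with |z| < R = 2.0: -1, 1.
Count = 2.
By the argument principle, (1/2πi) ∮_{|z|=R} p'(z)/p(z) dz equals exactly this count.

Number of zeros inside |z| < 2.0: 2.


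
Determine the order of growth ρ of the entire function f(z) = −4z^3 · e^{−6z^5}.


M(r) = max_{|z|=r} |-4|·|z|^3·|e^{−6z^5}| = 4·r^3 · e^{6r^5} (the factors attain their maxima compatibly on |z|=r). Then log M(r) = log 4 + 3·log r + 6r^5, dominated by the last term, so log log M(r) ~ 5·log r. The polynomial factor -4z^3 contributes only a log r term and does not affect the order. ρ = 5.
Therefore ρ = 5.

Order ρ = 5.


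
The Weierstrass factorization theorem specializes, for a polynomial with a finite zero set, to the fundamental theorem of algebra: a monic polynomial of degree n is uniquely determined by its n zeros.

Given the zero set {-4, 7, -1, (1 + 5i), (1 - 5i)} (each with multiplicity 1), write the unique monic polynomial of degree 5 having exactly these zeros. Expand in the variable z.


The polynomial is p(z) = ∏_{α ∈ S} (z − α), where S = {-4, 7, -1, (1 + 5i), (1 - 5i)}.
Expanding the product yields: p(z) = z^5 -4·z^4 -z^3 -18·z^2 -750·z -728.
Note conjugate pairs combine to real quadratics: (z − (1+5i))(z − (1−5i)) = z² − 2z + 26.
The resulting polynomial has degree 5 and real coefficients as required.

p(z) = z^5 -4·z^4 -z^3 -18·z^2 -750·z -728.


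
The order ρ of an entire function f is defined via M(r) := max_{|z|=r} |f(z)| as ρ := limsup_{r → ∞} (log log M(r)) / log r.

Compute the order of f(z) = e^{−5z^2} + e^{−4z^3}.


Each summand is entire of order 2 and 3 respectively (as in the single-exponential case). The order of a sum is at most the max of the orders, so ρ ≤ 3. For the lower bound: on |z|=r choose arg z so that -4z^3 is real positive; then |e^{-4z^3}| = e^{4r^3} while |e^{-5z^2}| ≤ e^{5r^2} = o(e^{4r^3}). So |f| ≥ e^{4r^3}(1 − o(1)) and ρ ≥ 3. Hence ρ = max(2, 3) = 3.
Therefore ρ = 3.

Order ρ = 3.


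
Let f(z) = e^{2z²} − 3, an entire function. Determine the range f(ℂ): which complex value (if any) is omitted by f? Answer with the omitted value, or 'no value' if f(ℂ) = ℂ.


Little Picard bounds the complement of f(ℂ) to at most one point.
The exponent g(z) = 2z² is a nonconstant polynomial, hence surjective onto ℂ. So e^{g(z)} takes every value in {e^w : w ∈ ℂ} = ℂ ∖ {0}. Adding -3 shifts the range to ℂ ∖ {-3}. f omits exactly -3.

Omitted value: -3.


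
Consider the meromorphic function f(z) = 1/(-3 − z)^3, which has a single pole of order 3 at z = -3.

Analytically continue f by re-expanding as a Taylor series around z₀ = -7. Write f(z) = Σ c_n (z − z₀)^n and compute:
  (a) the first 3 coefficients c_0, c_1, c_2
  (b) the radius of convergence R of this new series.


Let w = z − z₀, so z = z₀ + w.
Then -3 − z = -3 − (z₀ + w) = (-3 − z₀) − w = 4 − w.
f(z) = 1/(4 − w)^3 = (1/(4)^3) · (1 − w/(4))^{−3}.
By the binomial series (1−u)^{−3} = Σ_{n≥0} C(n+2, 2) u^n for |u|<1, with u = w/(4):
  c_n = C(n+2, 2) / (4)^(n+3).
  c_0 = 1/(4)^3 = 1/64.
  c_1 = 3/(4)^4 = 3/256.
  c_2 = 6/(4)^5 = 3/512.
The series is valid for |w/d| < 1, i.e. |z − z₀| < |d|.
Radius of convergence: R = |-3 − z₀| = |4| = 4 (distance from z₀ to the singularity z = -3).

c_0 = 1/64, c_1 = 3/256, c_2 = 3/512; R = 4.


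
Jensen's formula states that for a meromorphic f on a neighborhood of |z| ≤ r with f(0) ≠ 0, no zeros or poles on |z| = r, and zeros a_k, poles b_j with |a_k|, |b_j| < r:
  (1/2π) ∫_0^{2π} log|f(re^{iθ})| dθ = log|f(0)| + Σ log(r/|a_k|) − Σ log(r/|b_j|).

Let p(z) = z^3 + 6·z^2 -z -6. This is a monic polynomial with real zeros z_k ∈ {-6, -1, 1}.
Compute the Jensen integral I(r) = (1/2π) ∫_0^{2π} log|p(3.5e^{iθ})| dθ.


Zeros: -6, -1, 1; r = 3.5.
Inside |z| < r: -1, 1. Outside (|z| ≥ r): -6.
p(0) = -6, so log|p(0)| = log(6) = 1.7918.
Apply Jensen: I(r) = log|p(0)| + Σ_k log(r/|z_k|), summed over zeros inside |z| < r.
  log(r/|z_k|) for z_k = -1: log(3.5/1) = 1.2528
  log(r/|z_k|) for z_k = 1: log(3.5/1) = 1.2528
  Outside zeros (-6) contribute nothing to the Jensen sum.
Sum over inside zeros: 2.5055.
I(r) = log|p(0)| + (inside sum) = 1.7918 + 2.5055 = 4.2973.
Note: since some zeros are outside |z| ≤ r, the simplified n·log(r) form does NOT apply — only the inside zeros contribute.

I(r) ≈ 4.2973.


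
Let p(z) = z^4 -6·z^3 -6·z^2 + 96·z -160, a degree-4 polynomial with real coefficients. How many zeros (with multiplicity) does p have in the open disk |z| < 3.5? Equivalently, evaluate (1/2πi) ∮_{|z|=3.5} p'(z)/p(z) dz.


The zeros of p are: 4, -4, (3 + 1i), (3 - 1i).
Their magnitudes are: 4, 4, 3.162, 3.162.
Zeros with |z| < R = 3.5: (3 + 1i), (3 - 1i).
Count = 2.
By the argument principle, (1/2πi) ∮_{|z|=R} p'(z)/p(z) dz equals exactly this count.

Number of zeros inside |z| < 3.5: 2.


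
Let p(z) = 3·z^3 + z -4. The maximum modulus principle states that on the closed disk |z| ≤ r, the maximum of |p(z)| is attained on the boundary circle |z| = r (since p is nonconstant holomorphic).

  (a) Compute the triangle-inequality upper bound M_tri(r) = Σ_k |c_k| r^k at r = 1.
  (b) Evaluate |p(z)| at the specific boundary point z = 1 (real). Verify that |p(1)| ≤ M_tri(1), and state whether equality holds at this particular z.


Coefficients: c_0 = -4, c_1 = 1, c_2 = 0, c_3 = 3. Radius r = 1.
Part (a). Triangle bound: M_tri(r) = Σ_k |c_k| r^k
  = |-4|·1^0 + |1|·1^1 + |0|·1^2 + |3|·1^3
  = 4 + 1 + 0 + 3 = 8.
This bounds M(r) := max_{|z|=r} |p(z)| from above; equality holds iff all terms c_k z^k can be made to align in phase at a single z on |z|=r.
Part (b). At z = 1 (real, on the circle |z| = r):
  p(1) = (-4)·1^0 + (1)·1^1 + (0)·1^2 + (3)·1^3 = 0.
  |p(1)| = 0.
Check: |p(1)| = 0 ≤ 8 = M_tri(1). ✓ Equality does not hold at z = 1 (the coefficients have mixed signs, so the terms do not all align in phase there).

M_tri(1) = 8; |p(1)| = 0; equality at z=1: no.


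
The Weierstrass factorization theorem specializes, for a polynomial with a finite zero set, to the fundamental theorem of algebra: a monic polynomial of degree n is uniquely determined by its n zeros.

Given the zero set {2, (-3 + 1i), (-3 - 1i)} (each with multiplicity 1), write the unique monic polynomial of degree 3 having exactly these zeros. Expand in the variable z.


The polynomial is p(z) = ∏_{α ∈ S} (z − α), where S = {2, (-3 + 1i), (-3 - 1i)}.
Expanding the product yields: p(z) = z^3 + 4·z^2 -2·z -20.
Note conjugate pairs combine to real quadratics: (z − (-3+1i))(z − (-3−1i)) = z² + 6z + 10.
The resulting polynomial has degree 3 and real coefficients as required.

p(z) = z^3 + 4·z^2 -2·z -20.


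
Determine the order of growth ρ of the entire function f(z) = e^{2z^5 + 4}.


|e^{2z^5 + 4}| = e^{Re(2·z^5) + 4} ≤ e^{2|z|^5 + 4} = e^{2r^5 + 4} on |z| = r, so ρ ≤ 5. Choosing z on |z|=r so that 2·z^5 is real positive (always possible by picking arg z appropriately) gives |f(z)| = e^{2r^5 + 4}, matching the bound. The additive constant 4 does not affect log log M(r) ~ 5·log r. Hence ρ = 5.
Therefore ρ = 5.

Order ρ = 5.


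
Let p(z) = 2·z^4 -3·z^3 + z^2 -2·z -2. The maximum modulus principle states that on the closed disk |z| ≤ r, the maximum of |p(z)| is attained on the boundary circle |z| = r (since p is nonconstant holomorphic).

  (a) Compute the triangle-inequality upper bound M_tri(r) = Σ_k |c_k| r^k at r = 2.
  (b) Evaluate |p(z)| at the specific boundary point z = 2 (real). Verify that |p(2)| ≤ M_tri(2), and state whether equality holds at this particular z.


Coefficients: c_0 = -2, c_1 = -2, c_2 = 1, c_3 = -3, c_4 = 2. Radius r = 2.
Part (a). Triangle bound: M_tri(r) = Σ_k |c_k| r^k
  = |-2|·2^0 + |-2|·2^1 + |1|·2^2 + |-3|·2^3 + |2|·2^4
  = 2 + 4 + 4 + 24 + 32 = 66.
This bounds M(r) := max_{|z|=r} |p(z)| from above; equality holds iff all terms c_k z^k can be made to align in phase at a single z on |z|=r.
Part (b). At z = 2 (real, on the circle |z| = r):
  p(2) = (-2)·2^0 + (-2)·2^1 + (1)·2^2 + (-3)·2^3 + (2)·2^4 = 6.
  |p(2)| = 6.
Check: |p(2)| = 6 ≤ 66 = M_tri(2). ✓ Equality does not hold at z = 2 (the coefficients have mixed signs, so the terms do not all align in phase there).

M_tri(2) = 66; |p(2)| = 6; equality at z=2: no.


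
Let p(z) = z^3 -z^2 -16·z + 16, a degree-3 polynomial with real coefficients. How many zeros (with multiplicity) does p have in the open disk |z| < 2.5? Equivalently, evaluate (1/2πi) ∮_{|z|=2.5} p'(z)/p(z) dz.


The zeros of p are: -4, 4, 1.
Their magnitudes are: 4, 4, 1.
Zeros with |z| < R = 2.5: 1.
Count = 1.
By the argument principle, (1/2πi) ∮_{|z|=R} p'(z)/p(z) dz equals exactly this count.

Number of zeros inside |z| < 2.5: 1.


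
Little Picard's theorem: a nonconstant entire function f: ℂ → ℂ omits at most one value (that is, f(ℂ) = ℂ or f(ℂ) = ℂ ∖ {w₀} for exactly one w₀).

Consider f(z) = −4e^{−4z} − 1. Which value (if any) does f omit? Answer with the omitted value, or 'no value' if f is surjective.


Little Picard bounds the complement of f(ℂ) to at most one point.
e^{−4z} is never zero on ℂ, so -4·e^{−4z} takes every value in ℂ ∖ {0}. Adding -1 shifts the range to ℂ ∖ {-1}. Thus f omits exactly the value -1.

Omitted value: -1.


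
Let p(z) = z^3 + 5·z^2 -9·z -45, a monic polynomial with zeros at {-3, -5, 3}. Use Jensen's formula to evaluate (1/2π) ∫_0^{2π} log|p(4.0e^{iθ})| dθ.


Zeros: -5, -3, 3; r = 4.0.
Inside |z| < r: -3, 3. Outside (|z| ≥ r): -5.
p(0) = -45, so log|p(0)| = log(45) = 3.8067.
Apply Jensen: I(r) = log|p(0)| + Σ_k log(r/|z_k|), summed over zeros inside |z| < r.
  log(r/|z_k|) for z_k = -3: log(4.0/3) = 0.2877
  log(r/|z_k|) for z_k = 3: log(4.0/3) = 0.2877
  Outside zeros (-5) contribute nothing to the Jensen sum.
Sum over inside zeros: 0.5754.
I(r) = log|p(0)| + (inside sum) = 3.8067 + 0.5754 = 4.3820.
Note: since some zeros are outside |z| ≤ r, the simplified n·log(r) form does NOT apply — only the inside zeros contribute.

I(r) ≈ 4.3820.


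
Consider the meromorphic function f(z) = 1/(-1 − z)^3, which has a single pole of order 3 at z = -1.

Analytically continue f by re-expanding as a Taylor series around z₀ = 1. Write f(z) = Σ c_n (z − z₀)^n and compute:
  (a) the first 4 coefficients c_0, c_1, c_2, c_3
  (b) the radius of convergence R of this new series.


Let w = z − z₀, so z = z₀ + w.
Then -1 − z = -1 − (z₀ + w) = (-1 − z₀) − w = -2 − w.
f(z) = 1/(-2 − w)^3 = (1/(-2)^3) · (1 − w/(-2))^{−3}.
By the binomial series (1−u)^{−3} = Σ_{n≥0} C(n+2, 2) u^n for |u|<1, with u = w/(-2):
  c_n = C(n+2, 2) / (-2)^(n+3).
  c_0 = 1/(-2)^3 = -1/8.
  c_1 = 3/(-2)^4 = 3/16.
  c_2 = 6/(-2)^5 = -3/16.
  c_3 = 10/(-2)^6 = 5/32.
The series is valid for |w/d| < 1, i.e. |z − z₀| < |d|.
Radius of convergence: R = |-1 − z₀| = |-2| = 2 (distance from z₀ to the singularity z = -1).

c_0 = -1/8, c_1 = 3/16, c_2 = -3/16, c_3 = 5/32; R = 2.


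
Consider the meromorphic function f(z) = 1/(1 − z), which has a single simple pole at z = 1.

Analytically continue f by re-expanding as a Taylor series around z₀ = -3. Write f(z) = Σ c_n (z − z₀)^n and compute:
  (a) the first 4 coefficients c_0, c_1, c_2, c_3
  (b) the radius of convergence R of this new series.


Let w = z − z₀, so z = z₀ + w.
Then 1 − z = 1 − (z₀ + w) = (1 − z₀) − w = 4 − w.
f(z) = 1/(4 − w) = (1/(4)) · 1/(1 − w/(4)) = Σ_{n≥0} w^n / (4)^(n+1).
So c_n = 1/(4)^(n+1):
  c_0 = 1/(4)^1 = 1/4.
  c_1 = 1/(4)^2 = 1/16.
  c_2 = 1/(4)^3 = 1/64.
  c_3 = 1/(4)^4 = 1/256.
The series is valid for |w/d| < 1, i.e. |z − z₀| < |d|.
Radius of convergence: R = |1 − z₀| = |4| = 4 (distance from z₀ to the singularity z = 1).

c_0 = 1/4, c_1 = 1/16, c_2 = 1/64, c_3 = 1/256; R = 4.


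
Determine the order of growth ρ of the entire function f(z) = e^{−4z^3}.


|e^{−4z^3}| = e^{Re(-4·z^3) + 0} ≤ e^{4|z|^3 + 0} = e^{4r^3 + 0} on |z| = r, so ρ ≤ 3. Choosing z on |z|=r so that -4·z^3 is real positive (always possible by picking arg z appropriately) gives |f(z)| = e^{4r^3 + 0}, matching the bound. The additive constant 0 does not affect log log M(r) ~ 3·log r. Hence ρ = 3.
Therefore ρ = 3.

Order ρ = 3.


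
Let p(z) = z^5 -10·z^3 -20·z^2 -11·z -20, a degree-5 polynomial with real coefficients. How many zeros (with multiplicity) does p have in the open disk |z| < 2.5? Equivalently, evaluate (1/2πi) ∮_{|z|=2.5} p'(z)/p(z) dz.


The zeros of p are: 4, (0 + 1i), (0 - 1i), (-2 + 1i), (-2 - 1i).
Their magnitudes are: 4, 1, 1, 2.236, 2.236.
Zeros with |z| < R = 2.5: (0 + 1i), (0 - 1i), (-2 + 1i), (-2 - 1i).
Count = 4.
By the argument principle, (1/2πi) ∮_{|z|=R} p'(z)/p(z) dz equals exactly this count.

Number of zeros inside |z| < 2.5: 4.


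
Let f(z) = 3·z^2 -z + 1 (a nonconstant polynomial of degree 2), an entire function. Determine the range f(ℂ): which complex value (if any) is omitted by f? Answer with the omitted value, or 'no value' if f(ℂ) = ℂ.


Little Picard bounds the complement of f(ℂ) to at most one point.
For every w ∈ ℂ, the equation p(z) − w = 0 is a nonconstant polynomial in z and hence has at least one root by the fundamental theorem of algebra. So p is surjective onto ℂ, omitting no value.

Omitted value: no value.


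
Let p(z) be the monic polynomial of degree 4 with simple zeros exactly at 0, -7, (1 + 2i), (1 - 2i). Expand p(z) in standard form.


The polynomial is p(z) = ∏_{α ∈ S} (z − α), where S = {0, -7, (1 + 2i), (1 - 2i)}.
Expanding the product yields: p(z) = z^4 + 5·z^3 -9·z^2 + 35·z.
Note conjugate pairs combine to real quadratics: (z − (1+2i))(z − (1−2i)) = z² − 2z + 5.
The resulting polynomial has degree 4 and real coefficients as required.

p(z) = z^4 + 5·z^3 -9·z^2 + 35·z.


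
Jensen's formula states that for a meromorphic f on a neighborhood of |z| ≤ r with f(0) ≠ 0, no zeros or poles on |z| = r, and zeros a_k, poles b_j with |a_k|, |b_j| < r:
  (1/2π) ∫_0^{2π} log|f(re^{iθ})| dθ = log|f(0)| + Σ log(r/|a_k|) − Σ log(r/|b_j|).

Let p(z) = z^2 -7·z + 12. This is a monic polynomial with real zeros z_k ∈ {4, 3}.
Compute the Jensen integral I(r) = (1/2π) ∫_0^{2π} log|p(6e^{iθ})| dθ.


Zeros: 3, 4; r = 6.
Inside |z| < r: 3, 4. Outside (|z| ≥ r): ∅.
p(0) = 12, so log|p(0)| = log(12) = 2.4849.
Apply Jensen: I(r) = log|p(0)| + Σ_k log(r/|z_k|), summed over zeros inside |z| < r.
  log(r/|z_k|) for z_k = 4: log(6/4) = 0.4055
  log(r/|z_k|) for z_k = 3: log(6/3) = 0.6931
Sum over inside zeros: 1.0986.
I(r) = log|p(0)| + (inside sum) = 2.4849 + 1.0986 = 3.5835.
Closed form (all zeros inside, monic): I(r) = n·log(r) = 2·log(6) = 3.5835. ✓

I(r) ≈ 3.5835.


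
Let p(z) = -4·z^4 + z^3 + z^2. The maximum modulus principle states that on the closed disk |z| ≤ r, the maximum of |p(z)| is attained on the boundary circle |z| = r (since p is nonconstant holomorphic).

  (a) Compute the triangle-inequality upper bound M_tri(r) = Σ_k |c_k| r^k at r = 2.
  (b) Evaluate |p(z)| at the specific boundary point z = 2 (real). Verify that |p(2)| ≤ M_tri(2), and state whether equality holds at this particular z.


Coefficients: c_0 = 0, c_1 = 0, c_2 = 1, c_3 = 1, c_4 = -4. Radius r = 2.
Part (a). Triangle bound: M_tri(r) = Σ_k |c_k| r^k
  = |0|·2^0 + |0|·2^1 + |1|·2^2 + |1|·2^3 + |-4|·2^4
  = 0 + 0 + 4 + 8 + 64 = 76.
This bounds M(r) := max_{|z|=r} |p(z)| from above; equality holds iff all terms c_k z^k can be made to align in phase at a single z on |z|=r.
Part (b). At z = 2 (real, on the circle |z| = r):
  p(2) = (0)·2^0 + (0)·2^1 + (1)·2^2 + (1)·2^3 + (-4)·2^4 = -52.
  |p(2)| = 52.
Check: |p(2)| = 52 ≤ 76 = M_tri(2). ✓ Equality does not hold at z = 2 (the coefficients have mixed signs, so the terms do not all align in phase there).

M_tri(2) = 76; |p(2)| = 52; equality at z=2: no.


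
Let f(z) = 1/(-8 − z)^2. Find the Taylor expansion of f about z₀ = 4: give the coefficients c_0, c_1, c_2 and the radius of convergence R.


Let w = z − z₀, so z = z₀ + w.
Then -8 − z = -8 − (z₀ + w) = (-8 − z₀) − w = -12 − w.
f(z) = 1/(-12 − w)^2 = (1/(-12)^2) · (1 − w/(-12))^{−2}.
By the binomial series (1−u)^{−2} = Σ_{n≥0} C(n+1, 1) u^n for |u|<1, with u = w/(-12):
  c_n = C(n+1, 1) / (-12)^(n+2).
  c_0 = 1/(-12)^2 = 1/144.
  c_1 = 2/(-12)^3 = -1/864.
  c_2 = 3/(-12)^4 = 1/6912.
The series is valid for |w/d| < 1, i.e. |z − z₀| < |d|.
Radius of convergence: R = |-8 − z₀| = |-12| = 12 (distance from z₀ to the singularity z = -8).

c_0 = 1/144, c_1 = -1/864, c_2 = 1/6912; R = 12.


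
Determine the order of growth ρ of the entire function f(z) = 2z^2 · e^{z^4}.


M(r) = max_{|z|=r} |2|·|z|^2·|e^{z^4}| = 2·r^2 · e^{1r^4} (the factors attain their maxima compatibly on |z|=r). Then log M(r) = log 2 + 2·log r + 1r^4, dominated by the last term, so log log M(r) ~ 4·log r. The polynomial factor 2z^2 contributes only a log r term and does not affect the order. ρ = 4.
Therefore ρ = 4.

Order ρ = 4.


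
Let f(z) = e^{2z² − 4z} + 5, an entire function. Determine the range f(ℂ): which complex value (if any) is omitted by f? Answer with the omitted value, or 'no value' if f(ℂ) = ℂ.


Little Picard bounds the complement of f(ℂ) to at most one point.
The exponent g(z) = 2z² − 4z is a nonconstant polynomial, hence surjective onto ℂ. So e^{g(z)} takes every value in {e^w : w ∈ ℂ} = ℂ ∖ {0}. Adding 5 shifts the range to ℂ ∖ {5}. f omits exactly 5.

Omitted value: 5.


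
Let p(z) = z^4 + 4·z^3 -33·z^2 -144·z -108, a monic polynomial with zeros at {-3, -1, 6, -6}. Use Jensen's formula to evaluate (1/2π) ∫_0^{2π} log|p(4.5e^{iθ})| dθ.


Zeros: -6, -3, -1, 6; r = 4.5.
Inside |z| < r: -3, -1. Outside (|z| ≥ r): -6, 6.
p(0) = -108, so log|p(0)| = log(108) = 4.6821.
Apply Jensen: I(r) = log|p(0)| + Σ_k log(r/|z_k|), summed over zeros inside |z| < r.
  log(r/|z_k|) for z_k = -3: log(4.5/3) = 0.4055
  log(r/|z_k|) for z_k = -1: log(4.5/1) = 1.5041
  Outside zeros (-6, 6) contribute nothing to the Jensen sum.
Sum over inside zeros: 1.9095.
I(r) = log|p(0)| + (inside sum) = 4.6821 + 1.9095 = 6.5917.
Note: since some zeros are outside |z| ≤ r, the simplified n·log(r) form does NOT apply — only the inside zeros contribute.

I(r) ≈ 6.5917.


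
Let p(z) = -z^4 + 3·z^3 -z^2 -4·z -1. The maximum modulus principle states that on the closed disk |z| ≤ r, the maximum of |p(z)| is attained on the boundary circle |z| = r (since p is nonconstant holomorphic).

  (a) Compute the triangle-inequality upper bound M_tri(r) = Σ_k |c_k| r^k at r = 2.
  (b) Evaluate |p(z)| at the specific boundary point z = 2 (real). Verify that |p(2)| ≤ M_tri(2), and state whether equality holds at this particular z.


Coefficients: c_0 = -1, c_1 = -4, c_2 = -1, c_3 = 3, c_4 = -1. Radius r = 2.
Part (a). Triangle bound: M_tri(r) = Σ_k |c_k| r^k
  = |-1|·2^0 + |-4|·2^1 + |-1|·2^2 + |3|·2^3 + |-1|·2^4
  = 1 + 8 + 4 + 24 + 16 = 53.
This bounds M(r) := max_{|z|=r} |p(z)| from above; equality holds iff all terms c_k z^k can be made to align in phase at a single z on |z|=r.
Part (b). At z = 2 (real, on the circle |z| = r):
  p(2) = (-1)·2^0 + (-4)·2^1 + (-1)·2^2 + (3)·2^3 + (-1)·2^4 = -5.
  |p(2)| = 5.
Check: |p(2)| = 5 ≤ 53 = M_tri(2). ✓ Equality does not hold at z = 2 (the coefficients have mixed signs, so the terms do not all align in phase there).

M_tri(2) = 53; |p(2)| = 5; equality at z=2: no.


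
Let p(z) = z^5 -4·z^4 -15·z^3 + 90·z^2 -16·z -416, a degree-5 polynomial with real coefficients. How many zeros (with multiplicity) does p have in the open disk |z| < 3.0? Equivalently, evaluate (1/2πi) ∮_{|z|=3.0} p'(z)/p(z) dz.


The zeros of p are: (3 + 2i), (3 - 2i), -2, 4, -4.
Their magnitudes are: 3.606, 3.606, 2, 4, 4.
Zeros with |z| < R = 3.0: -2.
Count = 1.
By the argument principle, (1/2πi) ∮_{|z|=R} p'(z)/p(z) dz equals exactly this count.

Number of zeros inside |z| < 3.0: 1.


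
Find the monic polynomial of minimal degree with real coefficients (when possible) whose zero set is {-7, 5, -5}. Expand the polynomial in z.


The polynomial is p(z) = ∏_{α ∈ S} (z − α), where S = {-7, 5, -5}.
Expanding the product yields: p(z) = z^3 + 7·z^2 -25·z -175.
The resulting polynomial has degree 3 and real coefficients as required.

p(z) = z^3 + 7·z^2 -25·z -175.


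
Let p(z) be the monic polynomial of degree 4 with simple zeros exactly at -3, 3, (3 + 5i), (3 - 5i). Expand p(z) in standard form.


The polynomial is p(z) = ∏_{α ∈ S} (z − α), where S = {-3, 3, (3 + 5i), (3 - 5i)}.
Expanding the product yields: p(z) = z^4 -6·z^3 + 25·z^2 + 54·z -306.
Note conjugate pairs combine to real quadratics: (z − (3+5i))(z − (3−5i)) = z² − 6z + 34.
The resulting polynomial has degree 4 and real coefficients as required.

p(z) = z^4 -6·z^3 + 25·z^2 + 54·z -306.


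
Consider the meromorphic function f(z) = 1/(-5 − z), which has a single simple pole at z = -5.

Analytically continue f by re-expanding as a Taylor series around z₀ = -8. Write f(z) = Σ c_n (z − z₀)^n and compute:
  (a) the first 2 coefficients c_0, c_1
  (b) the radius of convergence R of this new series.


Let w = z − z₀, so z = z₀ + w.
Then -5 − z = -5 − (z₀ + w) = (-5 − z₀) − w = 3 − w.
f(z) = 1/(3 − w) = (1/(3)) · 1/(1 − w/(3)) = Σ_{n≥0} w^n / (3)^(n+1).
So c_n = 1/(3)^(n+1):
  c_0 = 1/(3)^1 = 1/3.
  c_1 = 1/(3)^2 = 1/9.
The series is valid for |w/d| < 1, i.e. |z − z₀| < |d|.
Radius of convergence: R = |-5 − z₀| = |3| = 3 (distance from z₀ to the singularity z = -5).

c_0 = 1/3, c_1 = 1/9; R = 3.


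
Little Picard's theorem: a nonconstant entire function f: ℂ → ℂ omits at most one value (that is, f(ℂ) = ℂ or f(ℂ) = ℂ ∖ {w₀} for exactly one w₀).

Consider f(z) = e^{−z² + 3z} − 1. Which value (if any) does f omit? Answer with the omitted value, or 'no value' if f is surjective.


Little Picard bounds the complement of f(ℂ) to at most one point.
The exponent g(z) = −z² + 3z is a nonconstant polynomial, hence surjective onto ℂ. So e^{g(z)} takes every value in {e^w : w ∈ ℂ} = ℂ ∖ {0}. Adding -1 shifts the range to ℂ ∖ {-1}. f omits exactly -1.

Omitted value: -1.


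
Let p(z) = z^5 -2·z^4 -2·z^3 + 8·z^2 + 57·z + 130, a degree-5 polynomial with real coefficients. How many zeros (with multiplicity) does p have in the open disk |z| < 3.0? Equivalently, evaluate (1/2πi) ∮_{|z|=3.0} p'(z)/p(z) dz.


The zeros of p are: -2, (-1 + 2i), (-1 - 2i), (3 + 2i), (3 - 2i).
Their magnitudes are: 2, 2.236, 2.236, 3.606, 3.606.
Zeros with |z| < R = 3.0: -2, (-1 + 2i), (-1 - 2i).
Count = 3.
By the argument principle, (1/2πi) ∮_{|z|=R} p'(z)/p(z) dz equals exactly this count.

Number of zeros inside |z| < 3.0: 3.


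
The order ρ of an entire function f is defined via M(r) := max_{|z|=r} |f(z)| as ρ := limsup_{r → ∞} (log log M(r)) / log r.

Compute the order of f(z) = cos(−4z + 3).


cos(w) is a linear combination of e^{iw} and e^{−iw} (or e^w, e^{−w} in the hyperbolic case), so |cos(w)| ≤ e^{|w|}. With w = −4z + 3, |w| ≤ 4|z| + 3 = 4r + 3 on |z| = r, giving M(r) ≤ e^{4r + 3}, so ρ ≤ 1. On a suitable ray (z = it for sin/cos; z = t for sinh/cosh, t real → ∞), |cos(−4z + 3)| grows like e^{4|t|}/2, so ρ ≥ 1. Hence ρ = 1.
Therefore ρ = 1.

Order ρ = 1.


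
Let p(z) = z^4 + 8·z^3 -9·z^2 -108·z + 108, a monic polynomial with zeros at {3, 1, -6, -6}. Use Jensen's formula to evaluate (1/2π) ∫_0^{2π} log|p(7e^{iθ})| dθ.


Zeros: -6, -6, 1, 3; r = 7.
Inside |z| < r: -6, -6, 1, 3. Outside (|z| ≥ r): ∅.
p(0) = 108, so log|p(0)| = log(108) = 4.6821.
Apply Jensen: I(r) = log|p(0)| + Σ_k log(r/|z_k|), summed over zeros inside |z| < r.
  log(r/|z_k|) for z_k = 3: log(7/3) = 0.8473
  log(r/|z_k|) for z_k = 1: log(7/1) = 1.9459
  log(r/|z_k|) for z_k = -6: log(7/6) = 0.1542
  log(r/|z_k|) for z_k = -6: log(7/6) = 0.1542
Sum over inside zeros: 3.1015.
I(r) = log|p(0)| + (inside sum) = 4.6821 + 3.1015 = 7.7836.
Closed form (all zeros inside, monic): I(r) = n·log(r) = 4·log(7) = 7.7836. ✓

I(r) ≈ 7.7836.


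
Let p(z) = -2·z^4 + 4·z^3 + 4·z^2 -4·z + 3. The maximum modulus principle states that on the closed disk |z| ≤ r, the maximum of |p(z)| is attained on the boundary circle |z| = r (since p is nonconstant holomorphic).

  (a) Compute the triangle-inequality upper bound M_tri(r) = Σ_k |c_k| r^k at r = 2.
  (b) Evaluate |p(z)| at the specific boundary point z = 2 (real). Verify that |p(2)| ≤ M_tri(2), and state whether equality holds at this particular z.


Coefficients: c_0 = 3, c_1 = -4, c_2 = 4, c_3 = 4, c_4 = -2. Radius r = 2.
Part (a). Triangle bound: M_tri(r) = Σ_k |c_k| r^k
  = |3|·2^0 + |-4|·2^1 + |4|·2^2 + |4|·2^3 + |-2|·2^4
  = 3 + 8 + 16 + 32 + 32 = 91.
This bounds M(r) := max_{|z|=r} |p(z)| from above; equality holds iff all terms c_k z^k can be made to align in phase at a single z on |z|=r.
Part (b). At z = 2 (real, on the circle |z| = r):
  p(2) = (3)·2^0 + (-4)·2^1 + (4)·2^2 + (4)·2^3 + (-2)·2^4 = 11.
  |p(2)| = 11.
Check: |p(2)| = 11 ≤ 91 = M_tri(2). ✓ Equality does not hold at z = 2 (the coefficients have mixed signs, so the terms do not all align in phase there).

M_tri(2) = 91; |p(2)| = 11; equality at z=2: no.


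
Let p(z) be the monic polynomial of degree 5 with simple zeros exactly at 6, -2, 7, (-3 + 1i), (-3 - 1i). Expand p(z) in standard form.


The polynomial is p(z) = ∏_{α ∈ S} (z − α), where S = {6, -2, 7, (-3 + 1i), (-3 - 1i)}.
Expanding the product yields: p(z) = z^5 -5·z^4 -40·z^3 + 70·z^2 + 664·z + 840.
Note conjugate pairs combine to real quadratics: (z − (-3+1i))(z − (-3−1i)) = z² + 6z + 10.
The resulting polynomial has degree 5 and real coefficients as required.

p(z) = z^5 -5·z^4 -40·z^3 + 70·z^2 + 664·z + 840.
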